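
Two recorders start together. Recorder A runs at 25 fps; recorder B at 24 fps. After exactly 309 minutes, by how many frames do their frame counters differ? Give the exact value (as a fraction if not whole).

309 min = 18540 s.
A emits 25 × 18540 = 463500 frames; B emits 24 × 18540 = 444960.
Difference = 18540 frames; B is behind A.

18540 frames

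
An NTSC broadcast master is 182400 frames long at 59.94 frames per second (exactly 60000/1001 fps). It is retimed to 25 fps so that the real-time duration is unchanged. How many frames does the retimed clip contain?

Target frames = source frames × (target rate / source rate) = 182400 × (25)/(60000/1001) = 182400 × 1001/2400 = 76076.

76076 frames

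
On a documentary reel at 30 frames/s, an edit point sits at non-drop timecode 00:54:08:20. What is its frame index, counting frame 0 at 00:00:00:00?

Total seconds to the label: (0 × 3600 + 54 × 60 + 8) = 3248.
Frame index = 3248 × 30 + 20 = 97460.

97460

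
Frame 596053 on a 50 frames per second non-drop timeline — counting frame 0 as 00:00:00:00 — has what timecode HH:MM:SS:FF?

03:18:41:03

596053 ÷ 50 = 11921 full seconds, remainder 3 frames.
11921 s = 3 h 18 min 41 s.
Timecode: 03:18:41:03.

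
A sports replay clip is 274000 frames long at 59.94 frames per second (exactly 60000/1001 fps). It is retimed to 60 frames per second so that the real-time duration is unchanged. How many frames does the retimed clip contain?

274274 frames

Target frames = source frames × (target rate / source rate) = 274000 × (60)/(60000/1001) = 274000 × 1001/1000 = 274274.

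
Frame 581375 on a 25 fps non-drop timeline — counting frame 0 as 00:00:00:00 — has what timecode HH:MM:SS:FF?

06:27:35:00

581375 ÷ 25 = 23255 full seconds, remainder 0 frames.
23255 s = 6 h 27 min 35 s.
Timecode: 06:27:35:00.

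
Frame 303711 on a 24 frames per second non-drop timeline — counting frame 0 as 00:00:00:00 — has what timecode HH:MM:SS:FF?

03:30:54:15

303711 ÷ 24 = 12654 full seconds, remainder 15 frames.
12654 s = 3 h 30 min 54 s.
Timecode: 03:30:54:15.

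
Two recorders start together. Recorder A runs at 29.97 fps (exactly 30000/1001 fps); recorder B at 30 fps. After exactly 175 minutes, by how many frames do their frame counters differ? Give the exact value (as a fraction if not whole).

175 min = 10500 s.
A emits 30000/1001 × 10500 = 45000000/143 frames; B emits 30 × 10500 = 315000.
Difference = 45000/143 frames (≈ 314.6853); B is ahead of A.

45000/143 frames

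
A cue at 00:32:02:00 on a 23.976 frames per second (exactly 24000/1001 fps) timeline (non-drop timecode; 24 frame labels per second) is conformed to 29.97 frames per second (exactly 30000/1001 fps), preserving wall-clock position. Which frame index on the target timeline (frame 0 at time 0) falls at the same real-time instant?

frame 57660

Source frame index: (0×3600 + 32×60 + 2) × 24 + 0 = 46128.
Real time: 46128 / (24000/1001) = 961961/500 s.
Target frame: (961961/500) × (30000/1001) = 57660.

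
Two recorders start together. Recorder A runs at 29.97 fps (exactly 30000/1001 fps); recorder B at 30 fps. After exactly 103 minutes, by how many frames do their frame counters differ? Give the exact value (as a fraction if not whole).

185400/1001 frames

103 min = 6180 s.
A emits 30000/1001 × 6180 = 185400000/1001 frames; B emits 30 × 6180 = 185400.
Difference = 185400/1001 frames (≈ 185.2148); B is ahead of A.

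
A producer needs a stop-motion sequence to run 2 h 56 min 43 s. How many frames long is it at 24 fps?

254472 frames

2 h 56 min 43 s = 10603 s.
Frames = 10603 × 24 = 254472.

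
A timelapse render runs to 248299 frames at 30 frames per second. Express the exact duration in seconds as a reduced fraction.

Running time = 248299 ÷ (30) = 248299 × 1/30 = 248299/30 s.

248299/30 seconds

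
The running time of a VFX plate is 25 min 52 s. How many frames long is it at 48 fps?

25 min 52 s = 1552 s.
Frames = 1552 × 48 = 74496.

74496 frames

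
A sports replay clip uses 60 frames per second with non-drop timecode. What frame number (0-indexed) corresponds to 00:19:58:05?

71885

Total seconds to the label: (0 × 3600 + 19 × 60 + 58) = 1198.
Frame index = 1198 × 60 + 5 = 71885.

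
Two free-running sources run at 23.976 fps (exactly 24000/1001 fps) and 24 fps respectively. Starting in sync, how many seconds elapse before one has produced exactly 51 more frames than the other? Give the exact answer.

2127.125 seconds

The gap grows by |24 − 24000/1001| = 24/1001 frames per second.
Time for a 51-frame gap: 51 ÷ (24/1001) = 2127.125 s.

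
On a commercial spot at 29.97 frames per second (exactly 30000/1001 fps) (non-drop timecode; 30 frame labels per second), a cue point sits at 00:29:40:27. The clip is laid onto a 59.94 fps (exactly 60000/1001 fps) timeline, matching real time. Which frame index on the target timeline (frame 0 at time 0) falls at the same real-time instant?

frame 106854

Source frame index: (0×3600 + 29×60 + 40) × 30 + 27 = 53427.
Real time: 53427 / (30000/1001) = 17826809/10000 s.
Target frame: (17826809/10000) × (60000/1001) = 106854.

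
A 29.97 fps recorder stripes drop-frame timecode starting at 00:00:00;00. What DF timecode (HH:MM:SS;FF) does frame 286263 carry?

Ten DF minutes hold 17982 frames, so frame 286263 lies in block 15 (frames 269730–287711) with 16533 frames into that block.
The block's first minute is 1800 frames and the rest 1798 each; 16533 frames reaches minute 9, so 15 × 18 + 9 × 2 = 288 labels have been skipped so far.
Adding those back, label number 286263 + 288 = 286551 at 30 labels/s is 9551 s + 21 f = 2 h 39 min 11 s frame 21, i.e. 02:39:11;21.

02:39:11;21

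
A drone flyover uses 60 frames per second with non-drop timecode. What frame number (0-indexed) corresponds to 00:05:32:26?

19946

Total seconds to the label: (0 × 3600 + 5 × 60 + 32) = 332.
Frame index = 332 × 60 + 26 = 19946.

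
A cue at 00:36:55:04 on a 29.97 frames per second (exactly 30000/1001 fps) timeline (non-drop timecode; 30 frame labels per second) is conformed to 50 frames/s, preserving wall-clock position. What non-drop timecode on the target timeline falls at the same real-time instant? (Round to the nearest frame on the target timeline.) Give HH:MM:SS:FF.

Source frame index: (0×3600 + 36×60 + 55) × 30 + 4 = 66454.
Real time: 66454 / (30000/1001) = 33260227/15000 s.
Target frame: (33260227/15000) × (50) = 33260227/300 ≈ 110867.423 → 110867.
At 50 labels/s: frame 110867 → 00:36:57:17.

00:36:57:17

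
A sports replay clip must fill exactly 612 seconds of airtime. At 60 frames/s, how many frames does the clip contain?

Frames = 612 × 60 = 36720.

36720 frames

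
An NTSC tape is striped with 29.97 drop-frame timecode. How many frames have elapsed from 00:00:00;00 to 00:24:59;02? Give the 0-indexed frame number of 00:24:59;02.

44928

Complete 10-minute blocks: 2, each 17982 frames → 35964.
Remaining 4 whole minutes in the current block: 1800 + 3 × 1798 = 7194 frames.
Within the current minute: 59 × 30 + 2 − 2 = 1770 (labels ;00/;01 skipped at this minute). Total = 35964 + 7194 + 1770 = 44928.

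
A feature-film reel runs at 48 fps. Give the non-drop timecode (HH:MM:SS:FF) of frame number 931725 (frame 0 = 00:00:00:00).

05:23:30:45

931725 ÷ 48 = 19410 full seconds, remainder 45 frames.
19410 s = 5 h 23 min 30 s.
Timecode: 05:23:30:45.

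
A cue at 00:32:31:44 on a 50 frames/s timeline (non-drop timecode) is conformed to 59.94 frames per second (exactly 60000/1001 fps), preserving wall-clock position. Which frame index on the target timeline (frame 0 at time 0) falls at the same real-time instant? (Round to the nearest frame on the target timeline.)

Source frame index: (0×3600 + 32×60 + 31) × 50 + 44 = 97594.
Real time: 97594 / (50) = 48797/25 s.
Target frame: (48797/25) × (60000/1001) = 16730400/143 ≈ 116995.804 → 116996.

frame 116996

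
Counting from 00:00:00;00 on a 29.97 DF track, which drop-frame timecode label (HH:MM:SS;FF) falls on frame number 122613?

Each 10-minute DF block holds 10 × 60 × 30 − 9 × 2 = 17982 frames. 122613 ÷ 17982 → 6 full blocks, remainder 14721.
Within the partial block the first minute is 1800 frames and each further minute 1798, so 8 further minute boundaries passed. Total skipped labels = 18 × 6 + 2 × 8 = 124.
Non-drop label index = 122613 + 124 = 122737; at 30 labels/s that is 01:08:11:07, i.e. DF 01:08:11;07.

01:08:11;07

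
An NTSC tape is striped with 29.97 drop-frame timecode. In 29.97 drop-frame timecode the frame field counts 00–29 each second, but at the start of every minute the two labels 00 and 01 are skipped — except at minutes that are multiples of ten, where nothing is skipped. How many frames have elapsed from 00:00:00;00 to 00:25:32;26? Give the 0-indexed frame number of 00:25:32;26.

45940

As if non-drop at 30 labels/s: (0 × 3600 + 25 × 60 + 32) × 30 + 26 = 45986.
Minute boundaries passed: 25; those not divisible by 10: 25 − 2 = 23; dropped labels = 2 × 23 = 46.
Actual frame index = 45986 − 46 = 45940.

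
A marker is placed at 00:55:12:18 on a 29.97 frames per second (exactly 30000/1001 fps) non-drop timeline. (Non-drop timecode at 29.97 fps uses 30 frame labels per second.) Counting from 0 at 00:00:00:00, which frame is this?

Total seconds to the label: (0 × 3600 + 55 × 60 + 12) = 3312.
Frame index = 3312 × 30 + 18 = 99378.

99378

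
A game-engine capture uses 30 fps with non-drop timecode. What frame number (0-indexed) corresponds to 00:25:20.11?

Total seconds to the label: (0 × 3600 + 25 × 60 + 20) = 1520.
Frame index = 1520 × 30 + 11 = 45611.

frame 45611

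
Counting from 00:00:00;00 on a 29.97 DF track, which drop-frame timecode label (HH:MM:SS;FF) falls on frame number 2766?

Ten DF minutes hold 17982 frames, so frame 2766 lies in block 0 (frames 0–17981) with 2766 frames into that block.
The block's first minute is 1800 frames and the rest 1798 each; 2766 frames reaches minute 1, so 0 × 18 + 1 × 2 = 2 labels have been skipped so far.
Adding those back, label number 2766 + 2 = 2768 at 30 labels/s is 92 s + 8 f = 0 h 1 min 32 s frame 8, i.e. 00:01:32;08.

00:01:32;08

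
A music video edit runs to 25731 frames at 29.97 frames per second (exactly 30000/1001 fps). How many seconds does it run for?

858.5577 seconds

Running time = 25731 / (30000/1001) = 858.5577 s.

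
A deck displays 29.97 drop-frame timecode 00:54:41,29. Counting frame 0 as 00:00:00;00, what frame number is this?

As if non-drop at 30 labels/s: (0 × 3600 + 54 × 60 + 41) × 30 + 29 = 98459.
Minute boundaries passed: 54; those not divisible by 10: 54 − 5 = 49; dropped labels = 2 × 49 = 98.
Actual frame index = 98459 − 98 = 98361.

98361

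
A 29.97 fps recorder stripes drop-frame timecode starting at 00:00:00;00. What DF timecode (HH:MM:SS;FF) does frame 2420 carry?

Each 10-minute DF block holds 10 × 60 × 30 − 9 × 2 = 17982 frames. 2420 ÷ 17982 → 0 full blocks, remainder 2420.
Within the partial block the first minute is 1800 frames and each further minute 1798, so 1 further minute boundary passed. Total skipped labels = 18 × 0 + 2 × 1 = 2.
Non-drop label index = 2420 + 2 = 2422; at 30 labels/s that is 00:01:20:22, i.e. DF 00:01:20;22.

00:01:20;22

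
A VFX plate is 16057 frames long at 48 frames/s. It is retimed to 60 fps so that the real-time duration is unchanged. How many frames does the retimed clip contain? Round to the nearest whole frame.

Frames at target rate = 16057 × (60) / (48) = 80285/4 ≈ 20071.250.
Nearest whole frame: 20071.

20071 frames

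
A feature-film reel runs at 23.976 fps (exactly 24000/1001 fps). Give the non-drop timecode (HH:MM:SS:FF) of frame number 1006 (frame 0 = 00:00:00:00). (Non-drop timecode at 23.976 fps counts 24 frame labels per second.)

00:00:41:22

1006 ÷ 24 = 41 full seconds, remainder 22 frames.
41 s = 0 h 0 min 41 s.
Timecode: 00:00:41:22.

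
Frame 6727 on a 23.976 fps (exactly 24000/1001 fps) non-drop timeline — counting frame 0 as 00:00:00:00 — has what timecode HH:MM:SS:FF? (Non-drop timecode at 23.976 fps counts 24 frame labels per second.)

00:04:40:07

6727 ÷ 24 = 280 full seconds, remainder 7 frames.
280 s = 0 h 4 min 40 s.
Timecode: 00:04:40:07.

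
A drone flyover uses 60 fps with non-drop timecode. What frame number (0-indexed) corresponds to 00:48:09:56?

173396

Total seconds to the label: (0 × 3600 + 48 × 60 + 9) = 2889.
Frame index = 2889 × 60 + 56 = 173396.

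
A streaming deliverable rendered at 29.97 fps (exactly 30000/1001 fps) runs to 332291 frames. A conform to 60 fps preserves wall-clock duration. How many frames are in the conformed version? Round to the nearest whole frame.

665247 frames

Frames at target rate = 332291 × (60) / (30000/1001) = 332623291/500 ≈ 665246.582.
Nearest whole frame: 665247.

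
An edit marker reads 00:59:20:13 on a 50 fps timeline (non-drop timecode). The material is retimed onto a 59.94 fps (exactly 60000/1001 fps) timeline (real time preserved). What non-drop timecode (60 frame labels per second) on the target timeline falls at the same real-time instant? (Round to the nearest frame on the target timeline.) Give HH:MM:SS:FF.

Source frame index: (0×3600 + 59×60 + 20) × 50 + 13 = 178013.
Real time: 178013 / (50) = 178013/50 s.
Target frame: (178013/50) × (60000/1001) = 19419600/91 ≈ 213402.198 → 213402.
At 60 labels/s: frame 213402 → 00:59:16:42.

00:59:16:42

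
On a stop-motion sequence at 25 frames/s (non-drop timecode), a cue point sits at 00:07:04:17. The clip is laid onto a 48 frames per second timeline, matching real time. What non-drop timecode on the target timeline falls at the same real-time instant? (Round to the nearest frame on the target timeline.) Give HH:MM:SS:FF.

Source frame index: (0×3600 + 7×60 + 4) × 25 + 17 = 10617.
Real time: 10617 / (25) = 10617/25 s.
Target frame: (10617/25) × (48) = 509616/25 ≈ 20384.640 → 20385.
At 48 labels/s: frame 20385 → 00:07:04:33.

00:07:04:33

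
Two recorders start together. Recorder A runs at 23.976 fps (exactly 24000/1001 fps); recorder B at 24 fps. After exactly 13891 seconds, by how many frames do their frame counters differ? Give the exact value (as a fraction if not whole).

333384/1001 frames

A emits 24000/1001 × 13891 = 333384000/1001 frames; B emits 24 × 13891 = 333384.
Difference = 333384/1001 frames (≈ 333.0509); B is ahead of A.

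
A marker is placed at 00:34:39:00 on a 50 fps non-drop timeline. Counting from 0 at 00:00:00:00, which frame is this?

Total seconds to the label: (0 × 3600 + 34 × 60 + 39) = 2079.
Frame index = 2079 × 50 + 0 = 103950.

frame 103950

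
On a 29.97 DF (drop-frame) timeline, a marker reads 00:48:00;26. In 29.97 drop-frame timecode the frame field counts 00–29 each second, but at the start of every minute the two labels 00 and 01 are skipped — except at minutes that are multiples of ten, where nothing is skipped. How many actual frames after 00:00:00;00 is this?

86338

Complete 10-minute blocks: 4, each 17982 frames → 71928.
Remaining 8 whole minutes in the current block: 1800 + 7 × 1798 = 14386 frames.
Within the current minute: 0 × 30 + 26 − 2 = 24 (labels ;00/;01 skipped at this minute). Total = 71928 + 14386 + 24 = 86338.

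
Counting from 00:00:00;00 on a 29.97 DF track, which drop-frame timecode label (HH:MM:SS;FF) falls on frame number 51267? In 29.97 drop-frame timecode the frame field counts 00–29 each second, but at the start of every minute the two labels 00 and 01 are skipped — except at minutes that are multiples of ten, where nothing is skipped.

Ten DF minutes hold 17982 frames, so frame 51267 lies in block 2 (frames 35964–53945) with 15303 frames into that block.
The block's first minute is 1800 frames and the rest 1798 each; 15303 frames reaches minute 8, so 2 × 18 + 8 × 2 = 52 labels have been skipped so far.
Adding those back, label number 51267 + 52 = 51319 at 30 labels/s is 1710 s + 19 f = 0 h 28 min 30 s frame 19, i.e. 00:28:30;19.

00:28:30;19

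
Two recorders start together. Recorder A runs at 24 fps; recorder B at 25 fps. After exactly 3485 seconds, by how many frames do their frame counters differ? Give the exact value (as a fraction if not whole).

A emits 24 × 3485 = 83640 frames; B emits 25 × 3485 = 87125.
Difference = 3485 frames; B is ahead of A.

3485 frames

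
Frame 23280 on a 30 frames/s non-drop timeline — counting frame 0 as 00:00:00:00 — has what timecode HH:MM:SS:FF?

00:12:56:00

23280 ÷ 30 = 776 full seconds, remainder 0 frames.
776 s = 0 h 12 min 56 s.
Timecode: 00:12:56:00.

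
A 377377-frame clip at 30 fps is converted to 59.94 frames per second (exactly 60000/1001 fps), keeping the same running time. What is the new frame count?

754000 frames

Target frames = source frames × (target rate / source rate) = 377377 × (60000/1001)/(30) = 377377 × 2000/1001 = 754000.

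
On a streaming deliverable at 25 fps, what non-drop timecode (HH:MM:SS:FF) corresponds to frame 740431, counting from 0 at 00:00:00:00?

08:13:37:06

740431 ÷ 25 = 29617 full seconds, remainder 6 frames.
29617 s = 8 h 13 min 37 s.
Timecode: 08:13:37:06.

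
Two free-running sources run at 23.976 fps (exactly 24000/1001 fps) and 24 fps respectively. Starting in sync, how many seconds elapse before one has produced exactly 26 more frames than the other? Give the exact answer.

13013/12 seconds

The gap grows by |24 − 24000/1001| = 24/1001 frames per second.
Time for a 26-frame gap: 26 ÷ (24/1001) = 13013/12 s.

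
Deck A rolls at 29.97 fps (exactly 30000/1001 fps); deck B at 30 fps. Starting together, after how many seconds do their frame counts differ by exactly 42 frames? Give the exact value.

1401.4 seconds

The gap grows by |30 − 30000/1001| = 30/1001 frames per second.
Time for a 42-frame gap: 42 ÷ (30/1001) = 1401.4 s.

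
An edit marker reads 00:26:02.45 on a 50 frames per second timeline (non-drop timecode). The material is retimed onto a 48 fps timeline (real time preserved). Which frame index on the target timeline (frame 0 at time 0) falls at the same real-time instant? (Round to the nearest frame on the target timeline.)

frame 75019

Source frame index: (0×3600 + 26×60 + 2) × 50 + 45 = 78145.
Real time: 78145 / (50) = 15629/10 s.
Target frame: (15629/10) × (48) = 375096/5 ≈ 75019.200 → 75019.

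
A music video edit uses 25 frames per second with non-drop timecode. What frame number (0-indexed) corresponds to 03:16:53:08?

Total seconds to the label: (3 × 3600 + 16 × 60 + 53) = 11813.
Frame index = 11813 × 25 + 8 = 295333.

295333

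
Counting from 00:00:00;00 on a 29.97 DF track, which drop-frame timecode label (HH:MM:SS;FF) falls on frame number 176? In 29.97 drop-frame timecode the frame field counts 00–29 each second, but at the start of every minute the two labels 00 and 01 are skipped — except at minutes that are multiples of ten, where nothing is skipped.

Each 10-minute DF block holds 10 × 60 × 30 − 9 × 2 = 17982 frames. 176 ÷ 17982 → 0 full blocks, remainder 176.
Within the partial block the first minute is 1800 frames and each further minute 1798, so 0 further minute boundaries passed. Total skipped labels = 18 × 0 + 2 × 0 = 0.
Non-drop label index = 176 + 0 = 176; at 30 labels/s that is 00:00:05:26, i.e. DF 00:00:05;26.

00:00:05;26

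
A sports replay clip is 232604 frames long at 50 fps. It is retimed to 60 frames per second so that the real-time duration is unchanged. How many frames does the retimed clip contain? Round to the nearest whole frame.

279125 frames

Frames at target rate = 232604 × (60) / (50) = 1395624/5 ≈ 279124.800.
Nearest whole frame: 279125.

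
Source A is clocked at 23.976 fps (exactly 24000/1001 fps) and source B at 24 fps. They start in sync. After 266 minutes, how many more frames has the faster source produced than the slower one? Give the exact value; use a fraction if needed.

54720/143 frames

266 min = 15960 s.
A emits 24000/1001 × 15960 = 54720000/143 frames; B emits 24 × 15960 = 383040.
Difference = 54720/143 frames (≈ 382.6573); B is ahead of A.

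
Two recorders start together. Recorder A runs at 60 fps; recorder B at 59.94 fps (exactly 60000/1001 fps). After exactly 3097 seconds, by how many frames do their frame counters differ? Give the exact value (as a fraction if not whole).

A emits 60 × 3097 = 185820 frames; B emits 60000/1001 × 3097 = 185820000/1001.
Difference = 185820/1001 frames (≈ 185.6344); B is behind A.

185820/1001 frames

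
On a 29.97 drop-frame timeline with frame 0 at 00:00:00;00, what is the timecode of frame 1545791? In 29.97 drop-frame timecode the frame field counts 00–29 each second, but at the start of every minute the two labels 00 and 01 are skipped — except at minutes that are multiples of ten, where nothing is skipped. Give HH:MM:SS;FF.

14:19:37;29

Ten DF minutes hold 17982 frames, so frame 1545791 lies in block 85 (frames 1528470–1546451) with 17321 frames into that block.
The block's first minute is 1800 frames and the rest 1798 each; 17321 frames reaches minute 9, so 85 × 18 + 9 × 2 = 1548 labels have been skipped so far.
Adding those back, label number 1545791 + 1548 = 1547339 at 30 labels/s is 51577 s + 29 f = 14 h 19 min 37 s frame 29, i.e. 14:19:37;29.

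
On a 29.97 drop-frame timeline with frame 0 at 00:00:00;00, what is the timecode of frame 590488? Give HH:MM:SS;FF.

Each 10-minute DF block holds 10 × 60 × 30 − 9 × 2 = 17982 frames. 590488 ÷ 17982 → 32 full blocks, remainder 15064.
Within the partial block the first minute is 1800 frames and each further minute 1798, so 8 further minute boundaries passed. Total skipped labels = 18 × 32 + 2 × 8 = 592.
Non-drop label index = 590488 + 592 = 591080; at 30 labels/s that is 05:28:22:20, i.e. DF 05:28:22;20.

05:28:22;20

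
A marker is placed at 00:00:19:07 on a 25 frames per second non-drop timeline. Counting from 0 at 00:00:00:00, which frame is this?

482

Total seconds to the label: (0 × 3600 + 0 × 60 + 19) = 19.
Frame index = 19 × 25 + 7 = 482.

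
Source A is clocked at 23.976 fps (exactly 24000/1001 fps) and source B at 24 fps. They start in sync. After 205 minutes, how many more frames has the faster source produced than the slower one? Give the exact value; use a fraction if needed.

205 min = 12300 s.
A emits 24000/1001 × 12300 = 295200000/1001 frames; B emits 24 × 12300 = 295200.
Difference = 295200/1001 frames (≈ 294.9051); B is ahead of A.

295200/1001 frames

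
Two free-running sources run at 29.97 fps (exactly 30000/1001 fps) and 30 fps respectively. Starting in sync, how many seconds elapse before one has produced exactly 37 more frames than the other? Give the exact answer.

37037/30 seconds

The gap grows by |30 − 30000/1001| = 30/1001 frames per second.
Time for a 37-frame gap: 37 ÷ (30/1001) = 37037/30 s.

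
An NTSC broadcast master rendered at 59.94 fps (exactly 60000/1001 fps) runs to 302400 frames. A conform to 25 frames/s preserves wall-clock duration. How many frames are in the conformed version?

Target frames = source frames × (target rate / source rate) = 302400 × (25)/(60000/1001) = 302400 × 1001/2400 = 126126.

126126 frames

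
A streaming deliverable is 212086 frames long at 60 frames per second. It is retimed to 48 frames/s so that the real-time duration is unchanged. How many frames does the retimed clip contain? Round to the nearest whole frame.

169669 frames

Frames at target rate = 212086 × (48) / (60) = 848344/5 ≈ 169668.800.
Nearest whole frame: 169669.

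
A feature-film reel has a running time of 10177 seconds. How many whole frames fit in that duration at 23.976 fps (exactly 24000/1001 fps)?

244003 frames

Frames = 10177 × 24000/1001 = 244248000/1001 ≈ 244003.9960.
Complete frames: 244003.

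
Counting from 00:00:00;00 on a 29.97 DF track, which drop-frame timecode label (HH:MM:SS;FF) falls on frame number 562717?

Each 10-minute DF block holds 10 × 60 × 30 − 9 × 2 = 17982 frames. 562717 ÷ 17982 → 31 full blocks, remainder 5275.
Within the partial block the first minute is 1800 frames and each further minute 1798, so 2 further minute boundaries passed. Total skipped labels = 18 × 31 + 2 × 2 = 562.
Non-drop label index = 562717 + 562 = 563279; at 30 labels/s that is 05:12:55:29, i.e. DF 05:12:55;29.

05:12:55;29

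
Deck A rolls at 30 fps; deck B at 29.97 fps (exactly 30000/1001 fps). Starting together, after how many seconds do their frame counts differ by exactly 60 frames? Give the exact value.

The gap grows by |30000/1001 − 30| = 30/1001 frames per second.
Time for a 60-frame gap: 60 ÷ (30/1001) = 2002 s.

2002 seconds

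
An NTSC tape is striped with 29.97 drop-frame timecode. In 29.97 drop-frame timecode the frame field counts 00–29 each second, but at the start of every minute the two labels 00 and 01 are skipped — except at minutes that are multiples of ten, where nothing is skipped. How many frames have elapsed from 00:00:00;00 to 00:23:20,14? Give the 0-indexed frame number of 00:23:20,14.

Complete 10-minute blocks: 2, each 17982 frames → 35964.
Remaining 3 whole minutes in the current block: 1800 + 2 × 1798 = 5396 frames.
Within the current minute: 20 × 30 + 14 − 2 = 612 (labels ;00/;01 skipped at this minute). Total = 35964 + 5396 + 612 = 41972.

41972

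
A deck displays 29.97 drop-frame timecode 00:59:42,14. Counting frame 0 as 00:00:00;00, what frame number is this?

Complete 10-minute blocks: 5, each 17982 frames → 89910.
Remaining 9 whole minutes in the current block: 1800 + 8 × 1798 = 16184 frames.
Within the current minute: 42 × 30 + 14 − 2 = 1272 (labels ;00/;01 skipped at this minute). Total = 89910 + 16184 + 1272 = 107366.

107366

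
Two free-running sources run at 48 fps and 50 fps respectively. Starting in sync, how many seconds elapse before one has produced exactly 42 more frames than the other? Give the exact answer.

21 seconds

The gap grows by |50 − 48| = 2 frames per second.
Time for a 42-frame gap: 42 ÷ (2) = 21 s.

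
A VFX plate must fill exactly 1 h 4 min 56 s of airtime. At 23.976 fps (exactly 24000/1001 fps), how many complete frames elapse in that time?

93410 frames

1 h 4 min 56 s = 3896 s.
Frames = 3896 × 24000/1001 = 93504000/1001 ≈ 93410.5894.
Complete frames: 93410.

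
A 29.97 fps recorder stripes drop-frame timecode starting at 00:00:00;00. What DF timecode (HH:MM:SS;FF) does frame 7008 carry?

Ten DF minutes hold 17982 frames, so frame 7008 lies in block 0 (frames 0–17981) with 7008 frames into that block.
The block's first minute is 1800 frames and the rest 1798 each; 7008 frames reaches minute 3, so 0 × 18 + 3 × 2 = 6 labels have been skipped so far.
Adding those back, label number 7008 + 6 = 7014 at 30 labels/s is 233 s + 24 f = 0 h 3 min 53 s frame 24, i.e. 00:03:53;24.

00:03:53;24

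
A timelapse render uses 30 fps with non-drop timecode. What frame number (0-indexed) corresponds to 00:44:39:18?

80388

Total seconds to the label: (0 × 3600 + 44 × 60 + 39) = 2679.
Frame index = 2679 × 30 + 18 = 80388.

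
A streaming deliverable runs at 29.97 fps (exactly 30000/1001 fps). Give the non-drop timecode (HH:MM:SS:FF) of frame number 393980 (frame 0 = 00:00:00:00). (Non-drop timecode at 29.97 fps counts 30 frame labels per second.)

393980 ÷ 30 = 13132 full seconds, remainder 20 frames.
13132 s = 3 h 38 min 52 s.
Timecode: 03:38:52:20.

03:38:52:20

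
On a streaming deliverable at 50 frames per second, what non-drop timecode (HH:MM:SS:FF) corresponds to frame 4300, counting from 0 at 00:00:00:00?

00:01:26:00

4300 ÷ 50 = 86 full seconds, remainder 0 frames.
86 s = 0 h 1 min 26 s.
Timecode: 00:01:26:00.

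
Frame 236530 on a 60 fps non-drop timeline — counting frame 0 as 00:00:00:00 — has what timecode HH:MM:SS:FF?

236530 ÷ 60 = 3942 full seconds, remainder 10 frames.
3942 s = 1 h 5 min 42 s.
Timecode: 01:05:42:10.

01:05:42:10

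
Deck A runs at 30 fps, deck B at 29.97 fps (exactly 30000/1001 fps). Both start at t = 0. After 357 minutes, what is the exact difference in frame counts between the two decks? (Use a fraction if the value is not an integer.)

357 min = 21420 s.
A emits 30 × 21420 = 642600 frames; B emits 30000/1001 × 21420 = 91800000/143.
Difference = 91800/143 frames (≈ 641.9580); B is behind A.

91800/143 frames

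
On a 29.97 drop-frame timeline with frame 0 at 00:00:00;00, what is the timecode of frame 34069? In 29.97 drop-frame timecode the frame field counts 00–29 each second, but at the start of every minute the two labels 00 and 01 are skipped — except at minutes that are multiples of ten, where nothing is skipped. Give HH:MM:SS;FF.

Each 10-minute DF block holds 10 × 60 × 30 − 9 × 2 = 17982 frames. 34069 ÷ 17982 → 1 full block, remainder 16087.
Within the partial block the first minute is 1800 frames and each further minute 1798, so 8 further minute boundaries passed. Total skipped labels = 18 × 1 + 2 × 8 = 34.
Non-drop label index = 34069 + 34 = 34103; at 30 labels/s that is 00:18:56:23, i.e. DF 00:18:56;23.

00:18:56;23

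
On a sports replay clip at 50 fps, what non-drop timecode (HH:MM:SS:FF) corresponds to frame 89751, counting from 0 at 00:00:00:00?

89751 ÷ 50 = 1795 full seconds, remainder 1 frame.
1795 s = 0 h 29 min 55 s.
Timecode: 00:29:55:01.

00:29:55:01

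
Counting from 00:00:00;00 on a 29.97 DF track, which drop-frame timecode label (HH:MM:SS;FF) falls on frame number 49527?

00:27:32;17

Ten DF minutes hold 17982 frames, so frame 49527 lies in block 2 (frames 35964–53945) with 13563 frames into that block.
The block's first minute is 1800 frames and the rest 1798 each; 13563 frames reaches minute 7, so 2 × 18 + 7 × 2 = 50 labels have been skipped so far.
Adding those back, label number 49527 + 50 = 49577 at 30 labels/s is 1652 s + 17 f = 0 h 27 min 32 s frame 17, i.e. 00:27:32;17.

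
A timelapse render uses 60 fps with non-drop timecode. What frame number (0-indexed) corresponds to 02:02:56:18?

frame 442578

Total seconds to the label: (2 × 3600 + 2 × 60 + 56) = 7376.
Frame index = 7376 × 60 + 18 = 442578.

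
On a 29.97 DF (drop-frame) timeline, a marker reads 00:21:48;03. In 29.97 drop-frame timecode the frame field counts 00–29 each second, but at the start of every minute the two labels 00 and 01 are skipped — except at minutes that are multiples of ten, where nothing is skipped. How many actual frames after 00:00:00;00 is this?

As if non-drop at 30 labels/s: (0 × 3600 + 21 × 60 + 48) × 30 + 3 = 39243.
Minute boundaries passed: 21; those not divisible by 10: 21 − 2 = 19; dropped labels = 2 × 19 = 38.
Actual frame index = 39243 − 38 = 39205.

39205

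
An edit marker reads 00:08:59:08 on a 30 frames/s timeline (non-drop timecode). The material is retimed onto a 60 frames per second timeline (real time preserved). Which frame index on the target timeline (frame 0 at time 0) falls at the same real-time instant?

Source frame index: (0×3600 + 8×60 + 59) × 30 + 8 = 16178.
Real time: 16178 / (30) = 8089/15 s.
Target frame: (8089/15) × (60) = 32356.

frame 32356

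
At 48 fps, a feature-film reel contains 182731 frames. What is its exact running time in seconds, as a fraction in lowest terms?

182731/48 seconds

Running time = 182731 ÷ (48) = 182731 × 1/48 = 182731/48 s.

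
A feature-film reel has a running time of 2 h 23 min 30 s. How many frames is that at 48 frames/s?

2 h 23 min 30 s = 8610 s.
Frames = 8610 × 48 = 413280.

413280 frames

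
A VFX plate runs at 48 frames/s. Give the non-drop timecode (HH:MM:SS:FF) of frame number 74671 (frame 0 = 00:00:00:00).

74671 ÷ 48 = 1555 full seconds, remainder 31 frames.
1555 s = 0 h 25 min 55 s.
Timecode: 00:25:55:31.

00:25:55:31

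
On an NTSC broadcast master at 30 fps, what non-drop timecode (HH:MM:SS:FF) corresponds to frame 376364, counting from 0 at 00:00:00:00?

376364 ÷ 30 = 12545 full seconds, remainder 14 frames.
12545 s = 3 h 29 min 5 s.
Timecode: 03:29:05:14.

03:29:05:14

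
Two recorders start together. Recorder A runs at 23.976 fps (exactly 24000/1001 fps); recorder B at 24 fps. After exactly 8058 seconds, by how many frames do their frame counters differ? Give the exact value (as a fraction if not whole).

193392/1001 frames

A emits 24000/1001 × 8058 = 193392000/1001 frames; B emits 24 × 8058 = 193392.
Difference = 193392/1001 frames (≈ 193.1988); B is ahead of A.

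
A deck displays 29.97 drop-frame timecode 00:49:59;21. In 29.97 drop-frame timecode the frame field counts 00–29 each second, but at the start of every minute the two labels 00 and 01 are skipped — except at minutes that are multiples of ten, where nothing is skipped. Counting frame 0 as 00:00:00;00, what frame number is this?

89901

As if non-drop at 30 labels/s: (0 × 3600 + 49 × 60 + 59) × 30 + 21 = 89991.
Minute boundaries passed: 49; those not divisible by 10: 49 − 4 = 45; dropped labels = 2 × 45 = 90.
Actual frame index = 89991 − 90 = 89901.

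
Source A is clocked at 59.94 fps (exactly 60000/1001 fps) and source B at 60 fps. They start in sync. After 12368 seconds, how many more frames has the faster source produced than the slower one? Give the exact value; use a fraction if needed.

A emits 60000/1001 × 12368 = 742080000/1001 frames; B emits 60 × 12368 = 742080.
Difference = 742080/1001 frames (≈ 741.3387); B is ahead of A.

742080/1001 frames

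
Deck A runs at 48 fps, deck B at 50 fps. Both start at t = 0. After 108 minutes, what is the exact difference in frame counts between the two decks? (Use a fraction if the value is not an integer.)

12960 frames

108 min = 6480 s.
A emits 48 × 6480 = 311040 frames; B emits 50 × 6480 = 324000.
Difference = 12960 frames; B is ahead of A.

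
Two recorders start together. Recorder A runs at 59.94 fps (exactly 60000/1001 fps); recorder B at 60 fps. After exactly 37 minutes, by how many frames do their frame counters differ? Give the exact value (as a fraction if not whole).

37 min = 2220 s.
A emits 60000/1001 × 2220 = 133200000/1001 frames; B emits 60 × 2220 = 133200.
Difference = 133200/1001 frames (≈ 133.0669); B is ahead of A.

133200/1001 frames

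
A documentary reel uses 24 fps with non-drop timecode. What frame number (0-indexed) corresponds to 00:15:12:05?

frame 21893

Total seconds to the label: (0 × 3600 + 15 × 60 + 12) = 912.
Frame index = 912 × 24 + 5 = 21893.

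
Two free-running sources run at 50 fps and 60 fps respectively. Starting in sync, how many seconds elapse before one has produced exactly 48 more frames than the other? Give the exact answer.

The gap grows by |60 − 50| = 10 frames per second.
Time for a 48-frame gap: 48 ÷ (10) = 4.8 s.

4.8 seconds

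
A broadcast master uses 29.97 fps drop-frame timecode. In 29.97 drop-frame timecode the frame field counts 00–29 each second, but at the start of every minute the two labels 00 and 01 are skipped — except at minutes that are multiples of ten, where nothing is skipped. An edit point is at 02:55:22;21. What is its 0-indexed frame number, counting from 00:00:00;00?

315365

Complete 10-minute blocks: 17, each 17982 frames → 305694.
Remaining 5 whole minutes in the current block: 1800 + 4 × 1798 = 8992 frames.
Within the current minute: 22 × 30 + 21 − 2 = 679 (labels ;00/;01 skipped at this minute). Total = 305694 + 8992 + 679 = 315365.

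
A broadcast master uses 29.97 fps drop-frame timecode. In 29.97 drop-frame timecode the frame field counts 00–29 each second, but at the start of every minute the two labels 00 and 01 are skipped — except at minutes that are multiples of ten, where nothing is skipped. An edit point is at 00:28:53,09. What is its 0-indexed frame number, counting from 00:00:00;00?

As if non-drop at 30 labels/s: (0 × 3600 + 28 × 60 + 53) × 30 + 9 = 51999.
Minute boundaries passed: 28; those not divisible by 10: 28 − 2 = 26; dropped labels = 2 × 26 = 52.
Actual frame index = 51999 − 52 = 51947.

51947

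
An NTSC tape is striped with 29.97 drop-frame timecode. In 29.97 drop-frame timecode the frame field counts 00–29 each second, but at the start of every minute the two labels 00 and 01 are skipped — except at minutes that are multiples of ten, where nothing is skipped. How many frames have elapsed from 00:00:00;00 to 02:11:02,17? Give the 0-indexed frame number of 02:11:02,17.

235641

As if non-drop at 30 labels/s: (2 × 3600 + 11 × 60 + 2) × 30 + 17 = 235877.
Minute boundaries passed: 131; those not divisible by 10: 131 − 13 = 118; dropped labels = 2 × 118 = 236.
Actual frame index = 235877 − 236 = 235641.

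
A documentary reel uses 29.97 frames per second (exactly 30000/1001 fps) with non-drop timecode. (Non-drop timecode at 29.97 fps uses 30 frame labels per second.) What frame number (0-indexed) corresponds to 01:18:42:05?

Total seconds to the label: (1 × 3600 + 18 × 60 + 42) = 4722.
Frame index = 4722 × 30 + 5 = 141665.

141665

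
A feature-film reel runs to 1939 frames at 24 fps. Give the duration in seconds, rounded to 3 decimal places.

Running time = 1939 × 1/24 = 1939/24 s ≈ 80.792 s.

80.792 seconds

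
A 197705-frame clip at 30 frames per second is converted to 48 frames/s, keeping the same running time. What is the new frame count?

Target frames = source frames × (target rate / source rate) = 197705 × (48)/(30) = 197705 × 8/5 = 316328.

316328 frames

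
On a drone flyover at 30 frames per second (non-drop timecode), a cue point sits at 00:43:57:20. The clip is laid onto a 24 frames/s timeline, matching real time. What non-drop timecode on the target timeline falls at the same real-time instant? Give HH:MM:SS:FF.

Source frame index: (0×3600 + 43×60 + 57) × 30 + 20 = 79130.
Real time: 79130 / (30) = 7913/3 s.
Target frame: (7913/3) × (24) = 63304.
At 24 labels/s: frame 63304 → 00:43:57:16.

00:43:57:16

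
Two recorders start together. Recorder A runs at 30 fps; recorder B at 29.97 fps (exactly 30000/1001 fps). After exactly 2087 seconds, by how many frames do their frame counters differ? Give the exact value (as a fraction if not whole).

A emits 30 × 2087 = 62610 frames; B emits 30000/1001 × 2087 = 62610000/1001.
Difference = 62610/1001 frames (≈ 62.5475); B is behind A.

62610/1001 frames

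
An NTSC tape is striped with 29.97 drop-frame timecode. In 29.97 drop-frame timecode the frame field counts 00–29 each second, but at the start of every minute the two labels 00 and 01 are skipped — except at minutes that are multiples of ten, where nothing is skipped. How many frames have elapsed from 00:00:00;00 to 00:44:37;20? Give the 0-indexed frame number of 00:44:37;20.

80250

Complete 10-minute blocks: 4, each 17982 frames → 71928.
Remaining 4 whole minutes in the current block: 1800 + 3 × 1798 = 7194 frames.
Within the current minute: 37 × 30 + 20 − 2 = 1128 (labels ;00/;01 skipped at this minute). Total = 71928 + 7194 + 1128 = 80250.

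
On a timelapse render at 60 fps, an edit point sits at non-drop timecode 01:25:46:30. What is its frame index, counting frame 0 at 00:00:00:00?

Total seconds to the label: (1 × 3600 + 25 × 60 + 46) = 5146.
Frame index = 5146 × 60 + 30 = 308790.

308790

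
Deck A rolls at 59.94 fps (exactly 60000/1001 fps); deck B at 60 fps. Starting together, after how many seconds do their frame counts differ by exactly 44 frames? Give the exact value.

11011/15 seconds

The gap grows by |60 − 60000/1001| = 60/1001 frames per second.
Time for a 44-frame gap: 44 ÷ (60/1001) = 11011/15 s.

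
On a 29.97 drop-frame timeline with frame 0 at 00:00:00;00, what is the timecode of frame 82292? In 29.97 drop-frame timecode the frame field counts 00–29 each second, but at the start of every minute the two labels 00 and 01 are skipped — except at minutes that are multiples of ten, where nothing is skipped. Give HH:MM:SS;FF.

00:45:45;24

Each 10-minute DF block holds 10 × 60 × 30 − 9 × 2 = 17982 frames. 82292 ÷ 17982 → 4 full blocks, remainder 10364.
Within the partial block the first minute is 1800 frames and each further minute 1798, so 5 further minute boundaries passed. Total skipped labels = 18 × 4 + 2 × 5 = 82.
Non-drop label index = 82292 + 82 = 82374; at 30 labels/s that is 00:45:45:24, i.e. DF 00:45:45;24.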